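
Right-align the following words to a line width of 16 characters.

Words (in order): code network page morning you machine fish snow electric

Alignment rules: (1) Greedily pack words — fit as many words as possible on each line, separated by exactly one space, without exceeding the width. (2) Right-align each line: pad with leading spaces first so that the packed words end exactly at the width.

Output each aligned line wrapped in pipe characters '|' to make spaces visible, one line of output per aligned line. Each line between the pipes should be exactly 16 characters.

Answer: |    code network|
|page morning you|
|    machine fish|
|   snow electric|

Derivation:
Line 1: ['code', 'network'] (min_width=12, slack=4)
Line 2: ['page', 'morning', 'you'] (min_width=16, slack=0)
Line 3: ['machine', 'fish'] (min_width=12, slack=4)
Line 4: ['snow', 'electric'] (min_width=13, slack=3)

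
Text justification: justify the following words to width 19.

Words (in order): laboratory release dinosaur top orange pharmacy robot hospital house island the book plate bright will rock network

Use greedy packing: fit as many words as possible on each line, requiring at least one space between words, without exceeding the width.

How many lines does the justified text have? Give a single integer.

Line 1: ['laboratory', 'release'] (min_width=18, slack=1)
Line 2: ['dinosaur', 'top', 'orange'] (min_width=19, slack=0)
Line 3: ['pharmacy', 'robot'] (min_width=14, slack=5)
Line 4: ['hospital', 'house'] (min_width=14, slack=5)
Line 5: ['island', 'the', 'book'] (min_width=15, slack=4)
Line 6: ['plate', 'bright', 'will'] (min_width=17, slack=2)
Line 7: ['rock', 'network'] (min_width=12, slack=7)
Total lines: 7

Answer: 7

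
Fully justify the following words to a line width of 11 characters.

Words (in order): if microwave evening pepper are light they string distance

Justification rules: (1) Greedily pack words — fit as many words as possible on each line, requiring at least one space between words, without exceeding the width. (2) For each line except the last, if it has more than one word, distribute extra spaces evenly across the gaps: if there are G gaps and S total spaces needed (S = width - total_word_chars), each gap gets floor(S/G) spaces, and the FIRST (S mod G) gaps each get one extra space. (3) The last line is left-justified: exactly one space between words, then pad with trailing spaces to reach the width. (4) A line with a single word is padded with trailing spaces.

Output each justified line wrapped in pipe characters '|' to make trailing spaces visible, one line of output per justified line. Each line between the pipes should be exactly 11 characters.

Line 1: ['if'] (min_width=2, slack=9)
Line 2: ['microwave'] (min_width=9, slack=2)
Line 3: ['evening'] (min_width=7, slack=4)
Line 4: ['pepper', 'are'] (min_width=10, slack=1)
Line 5: ['light', 'they'] (min_width=10, slack=1)
Line 6: ['string'] (min_width=6, slack=5)
Line 7: ['distance'] (min_width=8, slack=3)

Answer: |if         |
|microwave  |
|evening    |
|pepper  are|
|light  they|
|string     |
|distance   |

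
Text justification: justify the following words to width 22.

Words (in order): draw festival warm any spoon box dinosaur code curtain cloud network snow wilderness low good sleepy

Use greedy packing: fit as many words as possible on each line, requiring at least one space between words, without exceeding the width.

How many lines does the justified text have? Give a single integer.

Answer: 6

Derivation:
Line 1: ['draw', 'festival', 'warm', 'any'] (min_width=22, slack=0)
Line 2: ['spoon', 'box', 'dinosaur'] (min_width=18, slack=4)
Line 3: ['code', 'curtain', 'cloud'] (min_width=18, slack=4)
Line 4: ['network', 'snow'] (min_width=12, slack=10)
Line 5: ['wilderness', 'low', 'good'] (min_width=19, slack=3)
Line 6: ['sleepy'] (min_width=6, slack=16)
Total lines: 6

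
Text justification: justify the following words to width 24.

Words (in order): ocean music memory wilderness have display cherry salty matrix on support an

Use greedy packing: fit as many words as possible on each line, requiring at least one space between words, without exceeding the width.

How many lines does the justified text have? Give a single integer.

Line 1: ['ocean', 'music', 'memory'] (min_width=18, slack=6)
Line 2: ['wilderness', 'have', 'display'] (min_width=23, slack=1)
Line 3: ['cherry', 'salty', 'matrix', 'on'] (min_width=22, slack=2)
Line 4: ['support', 'an'] (min_width=10, slack=14)
Total lines: 4

Answer: 4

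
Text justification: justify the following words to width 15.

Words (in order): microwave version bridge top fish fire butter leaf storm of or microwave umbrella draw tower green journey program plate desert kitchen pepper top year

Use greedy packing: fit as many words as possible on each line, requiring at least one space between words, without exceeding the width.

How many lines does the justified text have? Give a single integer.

Line 1: ['microwave'] (min_width=9, slack=6)
Line 2: ['version', 'bridge'] (min_width=14, slack=1)
Line 3: ['top', 'fish', 'fire'] (min_width=13, slack=2)
Line 4: ['butter', 'leaf'] (min_width=11, slack=4)
Line 5: ['storm', 'of', 'or'] (min_width=11, slack=4)
Line 6: ['microwave'] (min_width=9, slack=6)
Line 7: ['umbrella', 'draw'] (min_width=13, slack=2)
Line 8: ['tower', 'green'] (min_width=11, slack=4)
Line 9: ['journey', 'program'] (min_width=15, slack=0)
Line 10: ['plate', 'desert'] (min_width=12, slack=3)
Line 11: ['kitchen', 'pepper'] (min_width=14, slack=1)
Line 12: ['top', 'year'] (min_width=8, slack=7)
Total lines: 12

Answer: 12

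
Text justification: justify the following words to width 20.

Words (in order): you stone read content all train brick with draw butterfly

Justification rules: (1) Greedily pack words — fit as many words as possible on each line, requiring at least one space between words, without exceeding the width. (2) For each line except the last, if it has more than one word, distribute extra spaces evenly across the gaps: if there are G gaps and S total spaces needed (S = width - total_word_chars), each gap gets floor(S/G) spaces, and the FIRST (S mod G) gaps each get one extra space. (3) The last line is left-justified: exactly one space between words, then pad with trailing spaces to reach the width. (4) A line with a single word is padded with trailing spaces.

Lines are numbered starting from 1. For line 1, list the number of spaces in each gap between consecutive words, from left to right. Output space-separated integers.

Line 1: ['you', 'stone', 'read'] (min_width=14, slack=6)
Line 2: ['content', 'all', 'train'] (min_width=17, slack=3)
Line 3: ['brick', 'with', 'draw'] (min_width=15, slack=5)
Line 4: ['butterfly'] (min_width=9, slack=11)

Answer: 4 4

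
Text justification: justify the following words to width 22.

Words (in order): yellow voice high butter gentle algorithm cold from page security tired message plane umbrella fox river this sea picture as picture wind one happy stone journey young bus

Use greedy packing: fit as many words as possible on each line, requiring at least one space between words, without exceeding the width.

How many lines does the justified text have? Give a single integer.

Answer: 9

Derivation:
Line 1: ['yellow', 'voice', 'high'] (min_width=17, slack=5)
Line 2: ['butter', 'gentle'] (min_width=13, slack=9)
Line 3: ['algorithm', 'cold', 'from'] (min_width=19, slack=3)
Line 4: ['page', 'security', 'tired'] (min_width=19, slack=3)
Line 5: ['message', 'plane', 'umbrella'] (min_width=22, slack=0)
Line 6: ['fox', 'river', 'this', 'sea'] (min_width=18, slack=4)
Line 7: ['picture', 'as', 'picture'] (min_width=18, slack=4)
Line 8: ['wind', 'one', 'happy', 'stone'] (min_width=20, slack=2)
Line 9: ['journey', 'young', 'bus'] (min_width=17, slack=5)
Total lines: 9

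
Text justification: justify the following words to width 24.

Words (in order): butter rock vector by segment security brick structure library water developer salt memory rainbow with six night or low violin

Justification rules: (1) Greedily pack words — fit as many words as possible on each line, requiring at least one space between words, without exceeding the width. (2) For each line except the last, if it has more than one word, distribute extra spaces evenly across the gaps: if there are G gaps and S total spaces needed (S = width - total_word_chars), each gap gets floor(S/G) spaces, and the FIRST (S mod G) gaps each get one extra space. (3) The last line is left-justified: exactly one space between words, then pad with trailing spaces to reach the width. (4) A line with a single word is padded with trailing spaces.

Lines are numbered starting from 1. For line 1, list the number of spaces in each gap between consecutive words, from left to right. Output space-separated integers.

Answer: 2 2 2

Derivation:
Line 1: ['butter', 'rock', 'vector', 'by'] (min_width=21, slack=3)
Line 2: ['segment', 'security', 'brick'] (min_width=22, slack=2)
Line 3: ['structure', 'library', 'water'] (min_width=23, slack=1)
Line 4: ['developer', 'salt', 'memory'] (min_width=21, slack=3)
Line 5: ['rainbow', 'with', 'six', 'night'] (min_width=22, slack=2)
Line 6: ['or', 'low', 'violin'] (min_width=13, slack=11)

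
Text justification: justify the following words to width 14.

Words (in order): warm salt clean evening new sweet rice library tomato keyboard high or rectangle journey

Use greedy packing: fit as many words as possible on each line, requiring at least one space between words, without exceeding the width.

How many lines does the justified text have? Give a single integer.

Answer: 7

Derivation:
Line 1: ['warm', 'salt'] (min_width=9, slack=5)
Line 2: ['clean', 'evening'] (min_width=13, slack=1)
Line 3: ['new', 'sweet', 'rice'] (min_width=14, slack=0)
Line 4: ['library', 'tomato'] (min_width=14, slack=0)
Line 5: ['keyboard', 'high'] (min_width=13, slack=1)
Line 6: ['or', 'rectangle'] (min_width=12, slack=2)
Line 7: ['journey'] (min_width=7, slack=7)
Total lines: 7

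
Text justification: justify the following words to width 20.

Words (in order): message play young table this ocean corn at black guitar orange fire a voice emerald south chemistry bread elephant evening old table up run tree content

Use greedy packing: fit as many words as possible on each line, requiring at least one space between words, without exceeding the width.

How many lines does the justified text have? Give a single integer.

Answer: 9

Derivation:
Line 1: ['message', 'play', 'young'] (min_width=18, slack=2)
Line 2: ['table', 'this', 'ocean'] (min_width=16, slack=4)
Line 3: ['corn', 'at', 'black', 'guitar'] (min_width=20, slack=0)
Line 4: ['orange', 'fire', 'a', 'voice'] (min_width=19, slack=1)
Line 5: ['emerald', 'south'] (min_width=13, slack=7)
Line 6: ['chemistry', 'bread'] (min_width=15, slack=5)
Line 7: ['elephant', 'evening', 'old'] (min_width=20, slack=0)
Line 8: ['table', 'up', 'run', 'tree'] (min_width=17, slack=3)
Line 9: ['content'] (min_width=7, slack=13)
Total lines: 9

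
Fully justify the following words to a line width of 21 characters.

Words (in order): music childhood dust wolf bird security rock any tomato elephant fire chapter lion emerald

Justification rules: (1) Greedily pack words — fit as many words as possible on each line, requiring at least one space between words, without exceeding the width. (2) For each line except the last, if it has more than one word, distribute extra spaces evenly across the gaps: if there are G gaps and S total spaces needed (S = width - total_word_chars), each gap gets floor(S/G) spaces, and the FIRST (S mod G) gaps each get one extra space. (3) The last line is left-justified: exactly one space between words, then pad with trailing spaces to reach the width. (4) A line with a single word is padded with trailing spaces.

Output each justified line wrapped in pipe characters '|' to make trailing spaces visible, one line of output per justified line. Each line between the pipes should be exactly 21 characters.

Answer: |music  childhood dust|
|wolf   bird  security|
|rock    any    tomato|
|elephant fire chapter|
|lion emerald         |

Derivation:
Line 1: ['music', 'childhood', 'dust'] (min_width=20, slack=1)
Line 2: ['wolf', 'bird', 'security'] (min_width=18, slack=3)
Line 3: ['rock', 'any', 'tomato'] (min_width=15, slack=6)
Line 4: ['elephant', 'fire', 'chapter'] (min_width=21, slack=0)
Line 5: ['lion', 'emerald'] (min_width=12, slack=9)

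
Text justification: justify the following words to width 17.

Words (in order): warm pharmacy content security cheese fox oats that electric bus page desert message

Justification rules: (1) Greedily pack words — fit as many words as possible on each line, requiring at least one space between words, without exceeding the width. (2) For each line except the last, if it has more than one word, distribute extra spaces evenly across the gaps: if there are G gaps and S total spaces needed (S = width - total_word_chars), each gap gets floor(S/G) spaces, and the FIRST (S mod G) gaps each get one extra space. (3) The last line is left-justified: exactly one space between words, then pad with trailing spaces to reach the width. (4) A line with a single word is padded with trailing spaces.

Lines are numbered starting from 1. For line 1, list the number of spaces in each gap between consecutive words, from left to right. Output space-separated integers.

Line 1: ['warm', 'pharmacy'] (min_width=13, slack=4)
Line 2: ['content', 'security'] (min_width=16, slack=1)
Line 3: ['cheese', 'fox', 'oats'] (min_width=15, slack=2)
Line 4: ['that', 'electric', 'bus'] (min_width=17, slack=0)
Line 5: ['page', 'desert'] (min_width=11, slack=6)
Line 6: ['message'] (min_width=7, slack=10)

Answer: 5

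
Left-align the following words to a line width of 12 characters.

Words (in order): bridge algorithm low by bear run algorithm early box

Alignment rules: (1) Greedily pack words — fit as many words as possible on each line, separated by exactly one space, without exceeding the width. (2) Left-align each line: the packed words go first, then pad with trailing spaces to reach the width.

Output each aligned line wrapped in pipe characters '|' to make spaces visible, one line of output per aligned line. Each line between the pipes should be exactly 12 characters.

Answer: |bridge      |
|algorithm   |
|low by bear |
|run         |
|algorithm   |
|early box   |

Derivation:
Line 1: ['bridge'] (min_width=6, slack=6)
Line 2: ['algorithm'] (min_width=9, slack=3)
Line 3: ['low', 'by', 'bear'] (min_width=11, slack=1)
Line 4: ['run'] (min_width=3, slack=9)
Line 5: ['algorithm'] (min_width=9, slack=3)
Line 6: ['early', 'box'] (min_width=9, slack=3)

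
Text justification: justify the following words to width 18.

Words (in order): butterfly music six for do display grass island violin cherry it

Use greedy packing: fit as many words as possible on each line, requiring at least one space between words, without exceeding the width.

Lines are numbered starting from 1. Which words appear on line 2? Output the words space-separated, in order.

Line 1: ['butterfly', 'music'] (min_width=15, slack=3)
Line 2: ['six', 'for', 'do', 'display'] (min_width=18, slack=0)
Line 3: ['grass', 'island'] (min_width=12, slack=6)
Line 4: ['violin', 'cherry', 'it'] (min_width=16, slack=2)

Answer: six for do display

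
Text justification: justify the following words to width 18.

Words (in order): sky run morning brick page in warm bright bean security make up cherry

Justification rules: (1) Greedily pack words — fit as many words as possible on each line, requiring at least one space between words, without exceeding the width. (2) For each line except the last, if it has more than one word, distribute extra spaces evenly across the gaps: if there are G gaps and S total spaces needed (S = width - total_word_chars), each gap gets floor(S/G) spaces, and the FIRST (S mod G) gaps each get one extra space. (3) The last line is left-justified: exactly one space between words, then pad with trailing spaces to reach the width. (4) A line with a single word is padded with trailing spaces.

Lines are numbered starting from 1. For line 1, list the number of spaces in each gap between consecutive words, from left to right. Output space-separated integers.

Answer: 3 2

Derivation:
Line 1: ['sky', 'run', 'morning'] (min_width=15, slack=3)
Line 2: ['brick', 'page', 'in', 'warm'] (min_width=18, slack=0)
Line 3: ['bright', 'bean'] (min_width=11, slack=7)
Line 4: ['security', 'make', 'up'] (min_width=16, slack=2)
Line 5: ['cherry'] (min_width=6, slack=12)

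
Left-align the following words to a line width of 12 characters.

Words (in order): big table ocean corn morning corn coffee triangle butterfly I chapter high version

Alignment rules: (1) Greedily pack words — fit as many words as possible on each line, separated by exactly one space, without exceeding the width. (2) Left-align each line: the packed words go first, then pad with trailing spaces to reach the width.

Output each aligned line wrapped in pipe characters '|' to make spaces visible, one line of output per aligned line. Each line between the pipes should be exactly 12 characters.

Line 1: ['big', 'table'] (min_width=9, slack=3)
Line 2: ['ocean', 'corn'] (min_width=10, slack=2)
Line 3: ['morning', 'corn'] (min_width=12, slack=0)
Line 4: ['coffee'] (min_width=6, slack=6)
Line 5: ['triangle'] (min_width=8, slack=4)
Line 6: ['butterfly', 'I'] (min_width=11, slack=1)
Line 7: ['chapter', 'high'] (min_width=12, slack=0)
Line 8: ['version'] (min_width=7, slack=5)

Answer: |big table   |
|ocean corn  |
|morning corn|
|coffee      |
|triangle    |
|butterfly I |
|chapter high|
|version     |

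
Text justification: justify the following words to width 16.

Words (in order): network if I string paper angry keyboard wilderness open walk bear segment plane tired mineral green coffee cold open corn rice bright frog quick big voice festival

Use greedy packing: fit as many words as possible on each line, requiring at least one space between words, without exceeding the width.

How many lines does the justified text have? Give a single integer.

Line 1: ['network', 'if', 'I'] (min_width=12, slack=4)
Line 2: ['string', 'paper'] (min_width=12, slack=4)
Line 3: ['angry', 'keyboard'] (min_width=14, slack=2)
Line 4: ['wilderness', 'open'] (min_width=15, slack=1)
Line 5: ['walk', 'bear'] (min_width=9, slack=7)
Line 6: ['segment', 'plane'] (min_width=13, slack=3)
Line 7: ['tired', 'mineral'] (min_width=13, slack=3)
Line 8: ['green', 'coffee'] (min_width=12, slack=4)
Line 9: ['cold', 'open', 'corn'] (min_width=14, slack=2)
Line 10: ['rice', 'bright', 'frog'] (min_width=16, slack=0)
Line 11: ['quick', 'big', 'voice'] (min_width=15, slack=1)
Line 12: ['festival'] (min_width=8, slack=8)
Total lines: 12

Answer: 12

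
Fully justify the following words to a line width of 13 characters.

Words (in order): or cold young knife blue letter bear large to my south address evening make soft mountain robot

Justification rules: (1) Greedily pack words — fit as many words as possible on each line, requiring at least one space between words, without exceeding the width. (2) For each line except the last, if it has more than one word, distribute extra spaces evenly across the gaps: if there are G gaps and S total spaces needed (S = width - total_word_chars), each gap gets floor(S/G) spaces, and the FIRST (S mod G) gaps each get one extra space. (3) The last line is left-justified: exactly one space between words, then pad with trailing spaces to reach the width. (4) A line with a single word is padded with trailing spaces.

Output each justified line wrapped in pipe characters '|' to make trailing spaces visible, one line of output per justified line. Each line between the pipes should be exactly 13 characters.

Answer: |or cold young|
|knife    blue|
|letter   bear|
|large  to  my|
|south address|
|evening  make|
|soft mountain|
|robot        |

Derivation:
Line 1: ['or', 'cold', 'young'] (min_width=13, slack=0)
Line 2: ['knife', 'blue'] (min_width=10, slack=3)
Line 3: ['letter', 'bear'] (min_width=11, slack=2)
Line 4: ['large', 'to', 'my'] (min_width=11, slack=2)
Line 5: ['south', 'address'] (min_width=13, slack=0)
Line 6: ['evening', 'make'] (min_width=12, slack=1)
Line 7: ['soft', 'mountain'] (min_width=13, slack=0)
Line 8: ['robot'] (min_width=5, slack=8)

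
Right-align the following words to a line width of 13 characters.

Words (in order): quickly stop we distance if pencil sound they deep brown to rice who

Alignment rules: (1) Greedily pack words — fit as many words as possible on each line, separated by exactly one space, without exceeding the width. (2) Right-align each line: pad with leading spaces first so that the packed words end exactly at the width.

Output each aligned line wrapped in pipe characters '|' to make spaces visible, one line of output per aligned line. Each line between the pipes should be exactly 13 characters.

Line 1: ['quickly', 'stop'] (min_width=12, slack=1)
Line 2: ['we', 'distance'] (min_width=11, slack=2)
Line 3: ['if', 'pencil'] (min_width=9, slack=4)
Line 4: ['sound', 'they'] (min_width=10, slack=3)
Line 5: ['deep', 'brown', 'to'] (min_width=13, slack=0)
Line 6: ['rice', 'who'] (min_width=8, slack=5)

Answer: | quickly stop|
|  we distance|
|    if pencil|
|   sound they|
|deep brown to|
|     rice who|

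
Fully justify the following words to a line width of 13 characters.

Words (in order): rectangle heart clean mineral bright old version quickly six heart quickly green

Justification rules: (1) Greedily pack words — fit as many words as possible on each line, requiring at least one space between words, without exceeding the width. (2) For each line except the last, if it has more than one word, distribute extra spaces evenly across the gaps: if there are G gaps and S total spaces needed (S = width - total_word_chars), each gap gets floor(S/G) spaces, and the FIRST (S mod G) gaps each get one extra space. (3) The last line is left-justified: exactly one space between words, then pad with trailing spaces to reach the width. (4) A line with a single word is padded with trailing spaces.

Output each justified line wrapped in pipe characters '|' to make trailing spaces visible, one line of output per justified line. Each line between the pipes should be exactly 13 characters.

Line 1: ['rectangle'] (min_width=9, slack=4)
Line 2: ['heart', 'clean'] (min_width=11, slack=2)
Line 3: ['mineral'] (min_width=7, slack=6)
Line 4: ['bright', 'old'] (min_width=10, slack=3)
Line 5: ['version'] (min_width=7, slack=6)
Line 6: ['quickly', 'six'] (min_width=11, slack=2)
Line 7: ['heart', 'quickly'] (min_width=13, slack=0)
Line 8: ['green'] (min_width=5, slack=8)

Answer: |rectangle    |
|heart   clean|
|mineral      |
|bright    old|
|version      |
|quickly   six|
|heart quickly|
|green        |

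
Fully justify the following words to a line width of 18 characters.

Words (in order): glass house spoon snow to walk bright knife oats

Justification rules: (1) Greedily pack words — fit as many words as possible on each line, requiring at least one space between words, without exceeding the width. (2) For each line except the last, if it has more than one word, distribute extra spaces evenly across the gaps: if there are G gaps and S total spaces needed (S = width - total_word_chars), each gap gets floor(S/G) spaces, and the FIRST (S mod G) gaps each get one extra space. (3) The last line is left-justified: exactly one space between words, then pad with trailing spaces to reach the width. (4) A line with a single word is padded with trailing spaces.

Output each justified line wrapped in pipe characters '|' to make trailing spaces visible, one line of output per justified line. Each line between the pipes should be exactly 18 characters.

Line 1: ['glass', 'house', 'spoon'] (min_width=17, slack=1)
Line 2: ['snow', 'to', 'walk'] (min_width=12, slack=6)
Line 3: ['bright', 'knife', 'oats'] (min_width=17, slack=1)

Answer: |glass  house spoon|
|snow    to    walk|
|bright knife oats |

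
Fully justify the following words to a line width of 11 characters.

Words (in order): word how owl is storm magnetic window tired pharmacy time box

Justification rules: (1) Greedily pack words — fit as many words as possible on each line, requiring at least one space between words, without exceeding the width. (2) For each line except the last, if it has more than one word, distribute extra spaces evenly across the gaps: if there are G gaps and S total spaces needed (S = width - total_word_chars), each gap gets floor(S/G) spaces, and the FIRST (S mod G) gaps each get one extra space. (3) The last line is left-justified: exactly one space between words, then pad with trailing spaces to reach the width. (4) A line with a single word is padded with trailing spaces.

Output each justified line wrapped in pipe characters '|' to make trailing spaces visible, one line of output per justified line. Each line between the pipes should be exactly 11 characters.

Answer: |word    how|
|owl      is|
|storm      |
|magnetic   |
|window     |
|tired      |
|pharmacy   |
|time box   |

Derivation:
Line 1: ['word', 'how'] (min_width=8, slack=3)
Line 2: ['owl', 'is'] (min_width=6, slack=5)
Line 3: ['storm'] (min_width=5, slack=6)
Line 4: ['magnetic'] (min_width=8, slack=3)
Line 5: ['window'] (min_width=6, slack=5)
Line 6: ['tired'] (min_width=5, slack=6)
Line 7: ['pharmacy'] (min_width=8, slack=3)
Line 8: ['time', 'box'] (min_width=8, slack=3)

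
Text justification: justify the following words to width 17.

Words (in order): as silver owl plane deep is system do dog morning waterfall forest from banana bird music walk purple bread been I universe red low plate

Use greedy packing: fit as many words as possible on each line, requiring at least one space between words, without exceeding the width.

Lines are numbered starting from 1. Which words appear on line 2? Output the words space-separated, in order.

Line 1: ['as', 'silver', 'owl'] (min_width=13, slack=4)
Line 2: ['plane', 'deep', 'is'] (min_width=13, slack=4)
Line 3: ['system', 'do', 'dog'] (min_width=13, slack=4)
Line 4: ['morning', 'waterfall'] (min_width=17, slack=0)
Line 5: ['forest', 'from'] (min_width=11, slack=6)
Line 6: ['banana', 'bird', 'music'] (min_width=17, slack=0)
Line 7: ['walk', 'purple', 'bread'] (min_width=17, slack=0)
Line 8: ['been', 'I', 'universe'] (min_width=15, slack=2)
Line 9: ['red', 'low', 'plate'] (min_width=13, slack=4)

Answer: plane deep is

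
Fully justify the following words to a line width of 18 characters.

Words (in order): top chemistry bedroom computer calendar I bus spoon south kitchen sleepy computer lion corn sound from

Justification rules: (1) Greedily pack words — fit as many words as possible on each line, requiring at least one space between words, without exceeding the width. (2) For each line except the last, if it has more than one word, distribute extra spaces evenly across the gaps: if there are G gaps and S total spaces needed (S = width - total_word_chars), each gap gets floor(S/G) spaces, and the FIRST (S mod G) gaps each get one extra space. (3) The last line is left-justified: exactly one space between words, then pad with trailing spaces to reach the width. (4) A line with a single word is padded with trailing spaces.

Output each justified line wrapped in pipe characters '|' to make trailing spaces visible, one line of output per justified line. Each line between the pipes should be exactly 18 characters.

Line 1: ['top', 'chemistry'] (min_width=13, slack=5)
Line 2: ['bedroom', 'computer'] (min_width=16, slack=2)
Line 3: ['calendar', 'I', 'bus'] (min_width=14, slack=4)
Line 4: ['spoon', 'south'] (min_width=11, slack=7)
Line 5: ['kitchen', 'sleepy'] (min_width=14, slack=4)
Line 6: ['computer', 'lion', 'corn'] (min_width=18, slack=0)
Line 7: ['sound', 'from'] (min_width=10, slack=8)

Answer: |top      chemistry|
|bedroom   computer|
|calendar   I   bus|
|spoon        south|
|kitchen     sleepy|
|computer lion corn|
|sound from        |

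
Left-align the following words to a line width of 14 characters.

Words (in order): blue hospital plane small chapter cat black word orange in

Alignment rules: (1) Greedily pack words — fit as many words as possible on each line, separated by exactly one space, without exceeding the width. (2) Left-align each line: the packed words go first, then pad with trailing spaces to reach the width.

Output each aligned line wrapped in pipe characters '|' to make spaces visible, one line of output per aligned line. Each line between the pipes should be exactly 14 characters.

Line 1: ['blue', 'hospital'] (min_width=13, slack=1)
Line 2: ['plane', 'small'] (min_width=11, slack=3)
Line 3: ['chapter', 'cat'] (min_width=11, slack=3)
Line 4: ['black', 'word'] (min_width=10, slack=4)
Line 5: ['orange', 'in'] (min_width=9, slack=5)

Answer: |blue hospital |
|plane small   |
|chapter cat   |
|black word    |
|orange in     |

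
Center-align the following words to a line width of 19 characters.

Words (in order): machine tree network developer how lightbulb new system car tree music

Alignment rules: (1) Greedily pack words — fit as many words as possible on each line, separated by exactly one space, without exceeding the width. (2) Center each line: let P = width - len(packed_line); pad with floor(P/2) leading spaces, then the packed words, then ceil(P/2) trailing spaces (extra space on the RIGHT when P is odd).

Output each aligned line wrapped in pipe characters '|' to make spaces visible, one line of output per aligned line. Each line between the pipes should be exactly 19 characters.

Answer: |   machine tree    |
| network developer |
| how lightbulb new |
|  system car tree  |
|       music       |

Derivation:
Line 1: ['machine', 'tree'] (min_width=12, slack=7)
Line 2: ['network', 'developer'] (min_width=17, slack=2)
Line 3: ['how', 'lightbulb', 'new'] (min_width=17, slack=2)
Line 4: ['system', 'car', 'tree'] (min_width=15, slack=4)
Line 5: ['music'] (min_width=5, slack=14)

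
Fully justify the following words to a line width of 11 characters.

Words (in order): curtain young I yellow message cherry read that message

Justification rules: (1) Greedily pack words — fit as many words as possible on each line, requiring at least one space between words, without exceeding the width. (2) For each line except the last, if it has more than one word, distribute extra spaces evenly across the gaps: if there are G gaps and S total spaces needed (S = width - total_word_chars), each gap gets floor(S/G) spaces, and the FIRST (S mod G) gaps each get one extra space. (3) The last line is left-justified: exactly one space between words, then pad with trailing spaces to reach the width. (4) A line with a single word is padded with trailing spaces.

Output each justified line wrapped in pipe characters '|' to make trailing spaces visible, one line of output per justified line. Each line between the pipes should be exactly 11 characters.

Answer: |curtain    |
|young     I|
|yellow     |
|message    |
|cherry read|
|that       |
|message    |

Derivation:
Line 1: ['curtain'] (min_width=7, slack=4)
Line 2: ['young', 'I'] (min_width=7, slack=4)
Line 3: ['yellow'] (min_width=6, slack=5)
Line 4: ['message'] (min_width=7, slack=4)
Line 5: ['cherry', 'read'] (min_width=11, slack=0)
Line 6: ['that'] (min_width=4, slack=7)
Line 7: ['message'] (min_width=7, slack=4)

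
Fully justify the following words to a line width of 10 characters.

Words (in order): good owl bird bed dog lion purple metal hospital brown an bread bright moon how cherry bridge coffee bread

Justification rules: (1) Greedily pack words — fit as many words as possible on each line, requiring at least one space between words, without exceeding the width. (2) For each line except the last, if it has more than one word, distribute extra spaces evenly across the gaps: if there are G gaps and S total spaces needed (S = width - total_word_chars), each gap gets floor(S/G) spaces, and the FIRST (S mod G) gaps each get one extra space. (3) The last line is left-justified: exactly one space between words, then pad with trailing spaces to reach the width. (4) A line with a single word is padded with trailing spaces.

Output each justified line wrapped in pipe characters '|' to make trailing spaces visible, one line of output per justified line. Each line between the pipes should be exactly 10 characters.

Line 1: ['good', 'owl'] (min_width=8, slack=2)
Line 2: ['bird', 'bed'] (min_width=8, slack=2)
Line 3: ['dog', 'lion'] (min_width=8, slack=2)
Line 4: ['purple'] (min_width=6, slack=4)
Line 5: ['metal'] (min_width=5, slack=5)
Line 6: ['hospital'] (min_width=8, slack=2)
Line 7: ['brown', 'an'] (min_width=8, slack=2)
Line 8: ['bread'] (min_width=5, slack=5)
Line 9: ['bright'] (min_width=6, slack=4)
Line 10: ['moon', 'how'] (min_width=8, slack=2)
Line 11: ['cherry'] (min_width=6, slack=4)
Line 12: ['bridge'] (min_width=6, slack=4)
Line 13: ['coffee'] (min_width=6, slack=4)
Line 14: ['bread'] (min_width=5, slack=5)

Answer: |good   owl|
|bird   bed|
|dog   lion|
|purple    |
|metal     |
|hospital  |
|brown   an|
|bread     |
|bright    |
|moon   how|
|cherry    |
|bridge    |
|coffee    |
|bread     |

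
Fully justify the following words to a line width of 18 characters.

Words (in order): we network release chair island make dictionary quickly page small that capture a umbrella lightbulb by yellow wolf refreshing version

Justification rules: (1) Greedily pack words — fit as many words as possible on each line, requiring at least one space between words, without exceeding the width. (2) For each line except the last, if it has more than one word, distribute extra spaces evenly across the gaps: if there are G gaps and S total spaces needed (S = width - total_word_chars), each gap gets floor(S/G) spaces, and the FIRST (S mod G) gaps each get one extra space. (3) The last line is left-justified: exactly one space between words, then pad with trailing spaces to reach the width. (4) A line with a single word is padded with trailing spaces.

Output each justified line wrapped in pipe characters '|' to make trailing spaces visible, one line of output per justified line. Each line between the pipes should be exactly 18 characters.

Answer: |we network release|
|chair  island make|
|dictionary quickly|
|page   small  that|
|capture a umbrella|
|lightbulb       by|
|yellow        wolf|
|refreshing version|

Derivation:
Line 1: ['we', 'network', 'release'] (min_width=18, slack=0)
Line 2: ['chair', 'island', 'make'] (min_width=17, slack=1)
Line 3: ['dictionary', 'quickly'] (min_width=18, slack=0)
Line 4: ['page', 'small', 'that'] (min_width=15, slack=3)
Line 5: ['capture', 'a', 'umbrella'] (min_width=18, slack=0)
Line 6: ['lightbulb', 'by'] (min_width=12, slack=6)
Line 7: ['yellow', 'wolf'] (min_width=11, slack=7)
Line 8: ['refreshing', 'version'] (min_width=18, slack=0)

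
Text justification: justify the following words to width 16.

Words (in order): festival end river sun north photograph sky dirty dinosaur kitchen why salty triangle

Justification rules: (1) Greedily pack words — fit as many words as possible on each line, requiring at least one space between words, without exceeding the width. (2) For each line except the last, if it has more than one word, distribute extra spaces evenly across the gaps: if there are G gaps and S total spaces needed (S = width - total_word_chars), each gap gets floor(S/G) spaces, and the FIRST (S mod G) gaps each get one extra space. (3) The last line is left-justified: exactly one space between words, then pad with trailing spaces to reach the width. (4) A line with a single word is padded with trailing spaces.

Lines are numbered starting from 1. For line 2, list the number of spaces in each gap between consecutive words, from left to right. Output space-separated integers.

Answer: 2 1

Derivation:
Line 1: ['festival', 'end'] (min_width=12, slack=4)
Line 2: ['river', 'sun', 'north'] (min_width=15, slack=1)
Line 3: ['photograph', 'sky'] (min_width=14, slack=2)
Line 4: ['dirty', 'dinosaur'] (min_width=14, slack=2)
Line 5: ['kitchen', 'why'] (min_width=11, slack=5)
Line 6: ['salty', 'triangle'] (min_width=14, slack=2)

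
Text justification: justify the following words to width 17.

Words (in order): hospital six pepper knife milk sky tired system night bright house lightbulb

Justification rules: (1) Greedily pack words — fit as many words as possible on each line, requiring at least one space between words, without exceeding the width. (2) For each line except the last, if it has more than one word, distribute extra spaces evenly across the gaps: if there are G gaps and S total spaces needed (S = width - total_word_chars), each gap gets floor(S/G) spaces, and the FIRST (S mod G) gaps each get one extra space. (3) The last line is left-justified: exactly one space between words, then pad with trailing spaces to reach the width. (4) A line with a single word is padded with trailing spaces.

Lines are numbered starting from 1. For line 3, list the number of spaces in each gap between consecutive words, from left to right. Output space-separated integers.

Line 1: ['hospital', 'six'] (min_width=12, slack=5)
Line 2: ['pepper', 'knife', 'milk'] (min_width=17, slack=0)
Line 3: ['sky', 'tired', 'system'] (min_width=16, slack=1)
Line 4: ['night', 'bright'] (min_width=12, slack=5)
Line 5: ['house', 'lightbulb'] (min_width=15, slack=2)

Answer: 2 1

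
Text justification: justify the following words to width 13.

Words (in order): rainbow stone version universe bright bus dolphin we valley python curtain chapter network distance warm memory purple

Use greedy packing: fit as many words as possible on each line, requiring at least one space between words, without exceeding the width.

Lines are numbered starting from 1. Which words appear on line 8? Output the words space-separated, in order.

Answer: chapter

Derivation:
Line 1: ['rainbow', 'stone'] (min_width=13, slack=0)
Line 2: ['version'] (min_width=7, slack=6)
Line 3: ['universe'] (min_width=8, slack=5)
Line 4: ['bright', 'bus'] (min_width=10, slack=3)
Line 5: ['dolphin', 'we'] (min_width=10, slack=3)
Line 6: ['valley', 'python'] (min_width=13, slack=0)
Line 7: ['curtain'] (min_width=7, slack=6)
Line 8: ['chapter'] (min_width=7, slack=6)
Line 9: ['network'] (min_width=7, slack=6)
Line 10: ['distance', 'warm'] (min_width=13, slack=0)
Line 11: ['memory', 'purple'] (min_width=13, slack=0)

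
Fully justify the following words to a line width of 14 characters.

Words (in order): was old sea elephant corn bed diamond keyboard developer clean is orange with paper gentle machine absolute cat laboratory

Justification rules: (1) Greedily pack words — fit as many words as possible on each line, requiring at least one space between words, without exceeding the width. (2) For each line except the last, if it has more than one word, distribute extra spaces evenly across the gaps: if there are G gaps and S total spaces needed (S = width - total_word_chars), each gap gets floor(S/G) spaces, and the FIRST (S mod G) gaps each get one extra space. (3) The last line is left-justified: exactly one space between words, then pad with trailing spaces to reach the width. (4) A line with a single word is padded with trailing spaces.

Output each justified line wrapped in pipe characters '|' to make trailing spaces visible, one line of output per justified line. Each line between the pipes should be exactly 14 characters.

Line 1: ['was', 'old', 'sea'] (min_width=11, slack=3)
Line 2: ['elephant', 'corn'] (min_width=13, slack=1)
Line 3: ['bed', 'diamond'] (min_width=11, slack=3)
Line 4: ['keyboard'] (min_width=8, slack=6)
Line 5: ['developer'] (min_width=9, slack=5)
Line 6: ['clean', 'is'] (min_width=8, slack=6)
Line 7: ['orange', 'with'] (min_width=11, slack=3)
Line 8: ['paper', 'gentle'] (min_width=12, slack=2)
Line 9: ['machine'] (min_width=7, slack=7)
Line 10: ['absolute', 'cat'] (min_width=12, slack=2)
Line 11: ['laboratory'] (min_width=10, slack=4)

Answer: |was   old  sea|
|elephant  corn|
|bed    diamond|
|keyboard      |
|developer     |
|clean       is|
|orange    with|
|paper   gentle|
|machine       |
|absolute   cat|
|laboratory    |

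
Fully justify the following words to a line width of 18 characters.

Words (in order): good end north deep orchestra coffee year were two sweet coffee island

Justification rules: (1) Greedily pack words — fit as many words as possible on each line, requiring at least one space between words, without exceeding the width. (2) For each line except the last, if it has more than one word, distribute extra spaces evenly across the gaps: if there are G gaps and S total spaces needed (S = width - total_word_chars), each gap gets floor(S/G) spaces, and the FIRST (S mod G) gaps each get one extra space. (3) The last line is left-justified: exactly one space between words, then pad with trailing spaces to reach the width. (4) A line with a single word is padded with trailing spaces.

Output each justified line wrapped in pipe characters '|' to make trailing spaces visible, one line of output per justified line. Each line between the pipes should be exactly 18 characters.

Answer: |good   end   north|
|deep     orchestra|
|coffee  year  were|
|two  sweet  coffee|
|island            |

Derivation:
Line 1: ['good', 'end', 'north'] (min_width=14, slack=4)
Line 2: ['deep', 'orchestra'] (min_width=14, slack=4)
Line 3: ['coffee', 'year', 'were'] (min_width=16, slack=2)
Line 4: ['two', 'sweet', 'coffee'] (min_width=16, slack=2)
Line 5: ['island'] (min_width=6, slack=12)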